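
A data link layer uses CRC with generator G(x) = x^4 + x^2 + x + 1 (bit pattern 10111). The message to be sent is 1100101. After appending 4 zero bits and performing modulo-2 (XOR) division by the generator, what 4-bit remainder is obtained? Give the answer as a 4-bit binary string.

0000

Append 4 zeros: 11001010000. Divide by 10111 (XOR where the leading bit is 1):
  pos 0: 11001 XOR 10111 = 01110
  pos 1: 11100 XOR 10111 = 01011
  pos 2: 10111 XOR 10111 = 00000
Remainder (last 4 bits) = 0000. This is the CRC / FCS.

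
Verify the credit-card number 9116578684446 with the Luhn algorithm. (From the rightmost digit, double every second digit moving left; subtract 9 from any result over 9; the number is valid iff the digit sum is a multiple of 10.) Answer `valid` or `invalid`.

From the right, keep odd positions and double even positions (subtract 9 from any doubled value over 9):
  doubled (positions 2,4,...): 8 8 3 5 3 2 → sum 29
  kept (positions 1,3,...): 6 4 8 8 5 1 9 → sum 41
Total = 70.
70 mod 10 = 0, so the number is valid.

valid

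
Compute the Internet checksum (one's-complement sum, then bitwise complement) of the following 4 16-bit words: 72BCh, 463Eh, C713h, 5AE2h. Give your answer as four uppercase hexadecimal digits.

250F

One's-complement addition (fold any carry out of bit 15 back into bit 0):
  0x72BC + 0x463E = 0x0B8FA
  0xB8FA + 0xC713 = 0x1800D → wrap carry → 0x800E
  0x800E + 0x5AE2 = 0x0DAF0
One's-complement sum = 0xDAF0.
Checksum = ~0xDAF0 & 0xFFFF = 0x250F.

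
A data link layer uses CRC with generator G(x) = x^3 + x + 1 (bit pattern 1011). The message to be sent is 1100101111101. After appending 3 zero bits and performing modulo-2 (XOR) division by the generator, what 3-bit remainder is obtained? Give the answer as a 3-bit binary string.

011

Append 3 zeros: 1100101111101000. Divide by 1011 (XOR where the leading bit is 1):
  pos 0: 1100 XOR 1011 = 0111
  pos 1: 1111 XOR 1011 = 0100
  pos 2: 1000 XOR 1011 = 0011
  pos 4: 1111 XOR 1011 = 0100
  pos 5: 1001 XOR 1011 = 0010
  pos 7: 1011 XOR 1011 = 0000
  pos 12: 1000 XOR 1011 = 0011
Remainder (last 3 bits) = 011. This is the CRC / FCS.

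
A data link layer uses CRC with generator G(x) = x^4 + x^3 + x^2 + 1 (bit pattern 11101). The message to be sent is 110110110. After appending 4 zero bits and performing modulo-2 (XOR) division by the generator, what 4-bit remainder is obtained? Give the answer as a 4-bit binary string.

Append 4 zeros: 1101101100000. Divide by 11101 (XOR where the leading bit is 1):
  pos 0: 11011 XOR 11101 = 00110
  pos 2: 11001 XOR 11101 = 00100
  pos 4: 10010 XOR 11101 = 01111
  pos 5: 11110 XOR 11101 = 00011
  pos 8: 11000 XOR 11101 = 00101
Remainder (last 4 bits) = 0101. This is the CRC / FCS.

0101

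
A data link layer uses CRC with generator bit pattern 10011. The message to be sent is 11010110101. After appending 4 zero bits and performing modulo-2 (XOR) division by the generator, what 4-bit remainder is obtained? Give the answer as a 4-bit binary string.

Append 4 zeros: 110101101010000. Divide by 10011 (XOR where the leading bit is 1):
  pos 0: 11010 XOR 10011 = 01001
  pos 1: 10011 XOR 10011 = 00000
  pos 6: 10101 XOR 10011 = 00110
  pos 8: 11000 XOR 10011 = 01011
  pos 9: 10110 XOR 10011 = 00101
Remainder (last 4 bits) = 1010. This is the CRC / FCS.

1010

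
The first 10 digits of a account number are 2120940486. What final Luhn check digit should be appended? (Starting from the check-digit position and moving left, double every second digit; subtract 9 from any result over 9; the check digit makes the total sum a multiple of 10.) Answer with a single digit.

8

Partial digits right→left: 6 8 4 0 4 9 0 2 1 2
Double every second digit counting from the check-digit position (so the 1st, 3rd, 5th, ... of the partial from the right).
  doubled (with −9 where >9): 3 8 8 0 2 → sum 21
  kept as-is: 8 0 9 2 2 → sum 21
Total = 21 + 21 = 42.
Check digit = (10 − (42 mod 10)) mod 10 = 8.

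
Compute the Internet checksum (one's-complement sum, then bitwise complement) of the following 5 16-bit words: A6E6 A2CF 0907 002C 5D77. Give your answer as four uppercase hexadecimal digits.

One's-complement addition (fold any carry out of bit 15 back into bit 0):
  0xA6E6 + 0xA2CF = 0x149B5 → wrap carry → 0x49B6
  0x49B6 + 0x0907 = 0x052BD
  0x52BD + 0x002C = 0x052E9
  0x52E9 + 0x5D77 = 0x0B060
One's-complement sum = 0xB060.
Checksum = ~0xB060 & 0xFFFF = 0x4F9F.

4F9F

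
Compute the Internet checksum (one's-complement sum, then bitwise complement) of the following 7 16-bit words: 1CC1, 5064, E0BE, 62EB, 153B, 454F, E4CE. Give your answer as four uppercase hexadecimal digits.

0FD7

One's-complement addition (fold any carry out of bit 15 back into bit 0):
  0x1CC1 + 0x5064 = 0x06D25
  0x6D25 + 0xE0BE = 0x14DE3 → wrap carry → 0x4DE4
  0x4DE4 + 0x62EB = 0x0B0CF
  0xB0CF + 0x153B = 0x0C60A
  0xC60A + 0x454F = 0x10B59 → wrap carry → 0x0B5A
  0x0B5A + 0xE4CE = 0x0F028
One's-complement sum = 0xF028.
Checksum = ~0xF028 & 0xFFFF = 0x0FD7.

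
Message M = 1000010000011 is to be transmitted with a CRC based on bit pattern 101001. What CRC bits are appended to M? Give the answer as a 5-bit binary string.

Append 5 zeros: 100001000001100000. Divide by 101001 (XOR where the leading bit is 1):
  pos 0: 100001 XOR 101001 = 001000
  pos 2: 100000 XOR 101001 = 001001
  pos 4: 100100 XOR 101001 = 001101
  pos 6: 110101 XOR 101001 = 011100
  pos 7: 111001 XOR 101001 = 010000
  pos 8: 100000 XOR 101001 = 001001
  pos 10: 100100 XOR 101001 = 001101
  pos 12: 110100 XOR 101001 = 011101
Remainder (last 5 bits) = 11101. This is the CRC / FCS.

11101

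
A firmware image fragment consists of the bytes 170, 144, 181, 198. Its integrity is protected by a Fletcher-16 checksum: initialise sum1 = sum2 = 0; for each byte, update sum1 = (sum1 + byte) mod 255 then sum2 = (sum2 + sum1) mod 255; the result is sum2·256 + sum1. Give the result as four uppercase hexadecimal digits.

Running sums (mod 255):
  after byte 0 (170): sum1=170, sum2=170
  after byte 1 (144): sum1=59, sum2=229
  after byte 2 (181): sum1=240, sum2=214
  after byte 3 (198): sum1=183, sum2=142
Checksum = sum2·256 + sum1 = 142·256 + 183 = 36535 = 0x8EB7.

8EB7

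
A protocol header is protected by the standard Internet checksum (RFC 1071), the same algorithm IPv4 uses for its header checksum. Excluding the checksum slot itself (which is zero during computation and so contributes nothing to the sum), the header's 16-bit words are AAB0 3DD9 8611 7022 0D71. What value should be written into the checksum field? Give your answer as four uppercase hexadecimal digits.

One's-complement addition (fold any carry out of bit 15 back into bit 0):
  0xAAB0 + 0x3DD9 = 0x0E889
  0xE889 + 0x8611 = 0x16E9A → wrap carry → 0x6E9B
  0x6E9B + 0x7022 = 0x0DEBD
  0xDEBD + 0x0D71 = 0x0EC2E
One's-complement sum = 0xEC2E.
Checksum = ~0xEC2E & 0xFFFF = 0x13D1.

13D1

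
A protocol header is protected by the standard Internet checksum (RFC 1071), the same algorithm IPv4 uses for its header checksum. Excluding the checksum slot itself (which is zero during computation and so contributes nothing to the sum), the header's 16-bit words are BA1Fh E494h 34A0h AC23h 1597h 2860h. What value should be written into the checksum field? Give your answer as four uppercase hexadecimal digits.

4290

One's-complement addition (fold any carry out of bit 15 back into bit 0):
  0xBA1F + 0xE494 = 0x19EB3 → wrap carry → 0x9EB4
  0x9EB4 + 0x34A0 = 0x0D354
  0xD354 + 0xAC23 = 0x17F77 → wrap carry → 0x7F78
  0x7F78 + 0x1597 = 0x0950F
  0x950F + 0x2860 = 0x0BD6F
One's-complement sum = 0xBD6F.
Checksum = ~0xBD6F & 0xFFFF = 0x4290.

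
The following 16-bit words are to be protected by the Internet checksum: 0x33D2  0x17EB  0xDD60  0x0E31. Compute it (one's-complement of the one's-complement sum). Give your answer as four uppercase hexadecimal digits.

C8B0

One's-complement addition (fold any carry out of bit 15 back into bit 0):
  0x33D2 + 0x17EB = 0x04BBD
  0x4BBD + 0xDD60 = 0x1291D → wrap carry → 0x291E
  0x291E + 0x0E31 = 0x0374F
One's-complement sum = 0x374F.
Checksum = ~0x374F & 0xFFFF = 0xC8B0.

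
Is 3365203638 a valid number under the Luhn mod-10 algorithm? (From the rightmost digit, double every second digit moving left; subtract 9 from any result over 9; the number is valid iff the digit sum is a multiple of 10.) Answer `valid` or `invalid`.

invalid

From the right, keep odd positions and double even positions (subtract 9 from any doubled value over 9):
  doubled (positions 2,4,...): 6 6 4 3 6 → sum 25
  kept (positions 1,3,...): 8 6 0 5 3 → sum 22
Total = 47.
47 mod 10 = 7, so the number is invalid.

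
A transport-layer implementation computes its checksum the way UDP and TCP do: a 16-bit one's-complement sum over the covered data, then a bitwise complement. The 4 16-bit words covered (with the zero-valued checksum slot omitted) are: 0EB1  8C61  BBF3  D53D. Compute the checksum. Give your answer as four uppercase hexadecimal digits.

D3BB

One's-complement addition (fold any carry out of bit 15 back into bit 0):
  0x0EB1 + 0x8C61 = 0x09B12
  0x9B12 + 0xBBF3 = 0x15705 → wrap carry → 0x5706
  0x5706 + 0xD53D = 0x12C43 → wrap carry → 0x2C44
One's-complement sum = 0x2C44.
Checksum = ~0x2C44 & 0xFFFF = 0xD3BB.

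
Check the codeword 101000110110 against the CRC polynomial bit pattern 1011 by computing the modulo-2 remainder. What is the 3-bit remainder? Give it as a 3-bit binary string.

Modulo-2 division of 101000110110 by 1011:
  pos 0: 1010 XOR 1011 = 0001
  pos 3: 1001 XOR 1011 = 0010
  pos 5: 1010 XOR 1011 = 0001
  pos 8: 1110 XOR 1011 = 0101
Remainder = 101 (nonzero — an error is detected).

101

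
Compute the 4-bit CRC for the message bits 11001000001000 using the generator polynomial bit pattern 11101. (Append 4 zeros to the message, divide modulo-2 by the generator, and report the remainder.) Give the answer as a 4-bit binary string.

0011

Append 4 zeros: 110010000010000000. Divide by 11101 (XOR where the leading bit is 1):
  pos 0: 11001 XOR 11101 = 00100
  pos 2: 10000 XOR 11101 = 01101
  pos 3: 11010 XOR 11101 = 00111
  pos 5: 11100 XOR 11101 = 00001
  pos 9: 11000 XOR 11101 = 00101
  pos 11: 10100 XOR 11101 = 01001
  pos 12: 10010 XOR 11101 = 01111
  pos 13: 11110 XOR 11101 = 00011
Remainder (last 4 bits) = 0011. This is the CRC / FCS.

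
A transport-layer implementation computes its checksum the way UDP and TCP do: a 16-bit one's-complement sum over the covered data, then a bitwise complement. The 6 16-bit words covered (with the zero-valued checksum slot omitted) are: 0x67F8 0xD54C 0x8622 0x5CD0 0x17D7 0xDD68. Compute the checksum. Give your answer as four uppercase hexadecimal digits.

One's-complement addition (fold any carry out of bit 15 back into bit 0):
  0x67F8 + 0xD54C = 0x13D44 → wrap carry → 0x3D45
  0x3D45 + 0x8622 = 0x0C367
  0xC367 + 0x5CD0 = 0x12037 → wrap carry → 0x2038
  0x2038 + 0x17D7 = 0x0380F
  0x380F + 0xDD68 = 0x11577 → wrap carry → 0x1578
One's-complement sum = 0x1578.
Checksum = ~0x1578 & 0xFFFF = 0xEA87.

EA87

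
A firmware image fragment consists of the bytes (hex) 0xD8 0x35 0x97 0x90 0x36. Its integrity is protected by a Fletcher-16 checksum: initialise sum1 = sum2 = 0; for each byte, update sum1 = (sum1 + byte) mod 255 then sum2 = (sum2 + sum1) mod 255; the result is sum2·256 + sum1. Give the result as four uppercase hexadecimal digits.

Running sums (mod 255):
  after byte 0 (0xD8): sum1=216, sum2=216
  after byte 1 (0x35): sum1=14, sum2=230
  after byte 2 (0x97): sum1=165, sum2=140
  after byte 3 (0x90): sum1=54, sum2=194
  after byte 4 (0x36): sum1=108, sum2=47
Checksum = sum2·256 + sum1 = 47·256 + 108 = 12140 = 0x2F6C.

2F6C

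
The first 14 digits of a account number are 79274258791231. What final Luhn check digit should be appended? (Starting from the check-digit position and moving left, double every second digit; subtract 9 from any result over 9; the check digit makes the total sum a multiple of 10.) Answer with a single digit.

Partial digits right→left: 1 3 2 1 9 7 8 5 2 4 7 2 9 7
Double every second digit counting from the check-digit position (so the 1st, 3rd, 5th, ... of the partial from the right).
  doubled (with −9 where >9): 2 4 9 7 4 5 9 → sum 40
  kept as-is: 3 1 7 5 4 2 7 → sum 29
Total = 40 + 29 = 69.
Check digit = (10 − (69 mod 10)) mod 10 = 1.

1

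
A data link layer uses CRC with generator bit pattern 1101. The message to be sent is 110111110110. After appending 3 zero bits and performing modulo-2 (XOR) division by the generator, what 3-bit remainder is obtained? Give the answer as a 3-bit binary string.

Append 3 zeros: 110111110110000. Divide by 1101 (XOR where the leading bit is 1):
  pos 0: 1101 XOR 1101 = 0000
  pos 4: 1111 XOR 1101 = 0010
  pos 6: 1001 XOR 1101 = 0100
  pos 7: 1001 XOR 1101 = 0100
  pos 8: 1000 XOR 1101 = 0101
  pos 9: 1010 XOR 1101 = 0111
  pos 10: 1110 XOR 1101 = 0011
Remainder (last 3 bits) = 110. This is the CRC / FCS.

110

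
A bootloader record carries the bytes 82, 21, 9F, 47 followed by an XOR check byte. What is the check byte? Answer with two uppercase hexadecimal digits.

XOR the bytes together:
  start with 0x82
  0x82 ⊕ 0x21 = 0xA3
  0xA3 ⊕ 0x9F = 0x3C
  0x3C ⊕ 0x47 = 0x7B

7B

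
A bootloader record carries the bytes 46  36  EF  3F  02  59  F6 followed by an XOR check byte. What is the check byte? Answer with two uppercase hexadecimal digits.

0D

XOR the bytes together:
  start with 0x46
  0x46 ⊕ 0x36 = 0x70
  0x70 ⊕ 0xEF = 0x9F
  0x9F ⊕ 0x3F = 0xA0
  0xA0 ⊕ 0x02 = 0xA2
  0xA2 ⊕ 0x59 = 0xFB
  0xFB ⊕ 0xF6 = 0x0D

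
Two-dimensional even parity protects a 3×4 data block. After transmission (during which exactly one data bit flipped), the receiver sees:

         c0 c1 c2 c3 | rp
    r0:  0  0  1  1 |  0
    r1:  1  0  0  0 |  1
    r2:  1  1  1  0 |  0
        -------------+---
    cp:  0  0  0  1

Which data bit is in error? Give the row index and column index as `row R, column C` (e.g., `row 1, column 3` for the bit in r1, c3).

Recompute each row's even parity and compare to rp:
  r0: data parity 0, sent rp 0 → ok
  r1: data parity 1, sent rp 1 → ok
  r2: data parity 1, sent rp 0 → mismatch
Recompute each column's even parity and compare to cp:
  c0: data parity 0, sent cp 0 → ok
  c1: data parity 1, sent cp 0 → mismatch
  c2: data parity 0, sent cp 0 → ok
  c3: data parity 1, sent cp 1 → ok
Exactly one row (r2) and one column (c1) fail → the flipped bit is at their intersection.

row 2, column 1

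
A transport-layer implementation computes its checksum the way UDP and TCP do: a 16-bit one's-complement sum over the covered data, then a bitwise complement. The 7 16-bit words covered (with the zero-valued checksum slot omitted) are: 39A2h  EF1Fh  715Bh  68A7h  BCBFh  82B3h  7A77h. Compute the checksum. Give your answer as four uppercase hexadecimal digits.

One's-complement addition (fold any carry out of bit 15 back into bit 0):
  0x39A2 + 0xEF1F = 0x128C1 → wrap carry → 0x28C2
  0x28C2 + 0x715B = 0x09A1D
  0x9A1D + 0x68A7 = 0x102C4 → wrap carry → 0x02C5
  0x02C5 + 0xBCBF = 0x0BF84
  0xBF84 + 0x82B3 = 0x14237 → wrap carry → 0x4238
  0x4238 + 0x7A77 = 0x0BCAF
One's-complement sum = 0xBCAF.
Checksum = ~0xBCAF & 0xFFFF = 0x4350.

4350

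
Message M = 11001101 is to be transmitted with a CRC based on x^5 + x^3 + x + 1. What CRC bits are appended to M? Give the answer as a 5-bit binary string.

10101

Append 5 zeros: 1100110100000. Divide by 101011 (XOR where the leading bit is 1):
  pos 0: 110011 XOR 101011 = 011000
  pos 1: 110000 XOR 101011 = 011011
  pos 2: 110111 XOR 101011 = 011100
  pos 3: 111000 XOR 101011 = 010011
  pos 4: 100110 XOR 101011 = 001101
  pos 6: 110100 XOR 101011 = 011111
  pos 7: 111110 XOR 101011 = 010101
Remainder (last 5 bits) = 10101. This is the CRC / FCS.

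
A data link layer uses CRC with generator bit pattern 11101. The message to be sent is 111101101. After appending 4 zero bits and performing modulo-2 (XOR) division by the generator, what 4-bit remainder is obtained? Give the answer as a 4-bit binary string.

Append 4 zeros: 1111011010000. Divide by 11101 (XOR where the leading bit is 1):
  pos 0: 11110 XOR 11101 = 00011
  pos 3: 11110 XOR 11101 = 00011
  pos 6: 11100 XOR 11101 = 00001
Remainder (last 4 bits) = 0100. This is the CRC / FCS.

0100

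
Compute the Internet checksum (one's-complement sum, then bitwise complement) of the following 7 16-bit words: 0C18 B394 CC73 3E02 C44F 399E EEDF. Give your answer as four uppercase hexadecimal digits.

One's-complement addition (fold any carry out of bit 15 back into bit 0):
  0x0C18 + 0xB394 = 0x0BFAC
  0xBFAC + 0xCC73 = 0x18C1F → wrap carry → 0x8C20
  0x8C20 + 0x3E02 = 0x0CA22
  0xCA22 + 0xC44F = 0x18E71 → wrap carry → 0x8E72
  0x8E72 + 0x399E = 0x0C810
  0xC810 + 0xEEDF = 0x1B6EF → wrap carry → 0xB6F0
One's-complement sum = 0xB6F0.
Checksum = ~0xB6F0 & 0xFFFF = 0x490F.

490F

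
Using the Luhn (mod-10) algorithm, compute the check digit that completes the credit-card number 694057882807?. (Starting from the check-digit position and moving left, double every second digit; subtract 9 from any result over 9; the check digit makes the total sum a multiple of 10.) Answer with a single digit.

2

Partial digits right→left: 7 0 8 2 8 8 7 5 0 4 9 6
Double every second digit counting from the check-digit position (so the 1st, 3rd, 5th, ... of the partial from the right).
  doubled (with −9 where >9): 5 7 7 5 0 9 → sum 33
  kept as-is: 0 2 8 5 4 6 → sum 25
Total = 33 + 25 = 58.
Check digit = (10 − (58 mod 10)) mod 10 = 2.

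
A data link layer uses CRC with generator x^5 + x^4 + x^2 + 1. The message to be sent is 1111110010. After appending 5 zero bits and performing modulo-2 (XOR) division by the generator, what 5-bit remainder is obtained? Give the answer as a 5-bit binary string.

00100

Append 5 zeros: 111111001000000. Divide by 110101 (XOR where the leading bit is 1):
  pos 0: 111111 XOR 110101 = 001010
  pos 2: 101000 XOR 110101 = 011101
  pos 3: 111011 XOR 110101 = 001110
  pos 5: 111000 XOR 110101 = 001101
  pos 7: 110100 XOR 110101 = 000001
Remainder (last 5 bits) = 00100. This is the CRC / FCS.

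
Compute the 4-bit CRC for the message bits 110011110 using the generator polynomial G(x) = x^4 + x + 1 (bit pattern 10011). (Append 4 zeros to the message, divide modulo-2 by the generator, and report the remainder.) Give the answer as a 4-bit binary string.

Append 4 zeros: 1100111100000. Divide by 10011 (XOR where the leading bit is 1):
  pos 0: 11001 XOR 10011 = 01010
  pos 1: 10101 XOR 10011 = 00110
  pos 3: 11011 XOR 10011 = 01000
  pos 4: 10000 XOR 10011 = 00011
  pos 7: 11000 XOR 10011 = 01011
  pos 8: 10110 XOR 10011 = 00101
Remainder (last 4 bits) = 0101. This is the CRC / FCS.

0101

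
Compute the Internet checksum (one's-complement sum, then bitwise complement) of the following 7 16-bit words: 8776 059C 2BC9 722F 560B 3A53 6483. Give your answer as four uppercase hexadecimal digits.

One's-complement addition (fold any carry out of bit 15 back into bit 0):
  0x8776 + 0x059C = 0x08D12
  0x8D12 + 0x2BC9 = 0x0B8DB
  0xB8DB + 0x722F = 0x12B0A → wrap carry → 0x2B0B
  0x2B0B + 0x560B = 0x08116
  0x8116 + 0x3A53 = 0x0BB69
  0xBB69 + 0x6483 = 0x11FEC → wrap carry → 0x1FED
One's-complement sum = 0x1FED.
Checksum = ~0x1FED & 0xFFFF = 0xE012.

E012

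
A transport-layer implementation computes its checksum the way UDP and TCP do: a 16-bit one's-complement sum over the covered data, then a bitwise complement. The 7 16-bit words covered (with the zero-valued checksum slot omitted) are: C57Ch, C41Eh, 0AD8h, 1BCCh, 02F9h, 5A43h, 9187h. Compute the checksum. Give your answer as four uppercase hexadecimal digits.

One's-complement addition (fold any carry out of bit 15 back into bit 0):
  0xC57C + 0xC41E = 0x1899A → wrap carry → 0x899B
  0x899B + 0x0AD8 = 0x09473
  0x9473 + 0x1BCC = 0x0B03F
  0xB03F + 0x02F9 = 0x0B338
  0xB338 + 0x5A43 = 0x10D7B → wrap carry → 0x0D7C
  0x0D7C + 0x9187 = 0x09F03
One's-complement sum = 0x9F03.
Checksum = ~0x9F03 & 0xFFFF = 0x60FC.

60FC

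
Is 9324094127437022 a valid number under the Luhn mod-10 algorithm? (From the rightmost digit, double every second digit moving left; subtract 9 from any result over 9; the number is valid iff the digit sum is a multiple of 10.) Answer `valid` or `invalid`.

From the right, keep odd positions and double even positions (subtract 9 from any doubled value over 9):
  doubled (positions 2,4,...): 4 5 8 4 8 0 4 9 → sum 42
  kept (positions 1,3,...): 2 0 3 7 1 9 4 3 → sum 29
Total = 71.
71 mod 10 = 1, so the number is invalid.

invalid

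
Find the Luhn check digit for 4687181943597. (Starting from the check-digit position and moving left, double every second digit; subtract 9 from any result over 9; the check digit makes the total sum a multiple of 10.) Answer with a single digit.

5

Partial digits right→left: 7 9 5 3 4 9 1 8 1 7 8 6 4
Double every second digit counting from the check-digit position (so the 1st, 3rd, 5th, ... of the partial from the right).
  doubled (with −9 where >9): 5 1 8 2 2 7 8 → sum 33
  kept as-is: 9 3 9 8 7 6 → sum 42
Total = 33 + 42 = 75.
Check digit = (10 − (75 mod 10)) mod 10 = 5.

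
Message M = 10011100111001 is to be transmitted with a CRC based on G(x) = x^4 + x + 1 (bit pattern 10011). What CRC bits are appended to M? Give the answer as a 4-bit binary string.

Append 4 zeros: 100111001110010000. Divide by 10011 (XOR where the leading bit is 1):
  pos 0: 10011 XOR 10011 = 00000
  pos 5: 10011 XOR 10011 = 00000
  pos 10: 10010 XOR 10011 = 00001
Remainder (last 4 bits) = 1000. This is the CRC / FCS.

1000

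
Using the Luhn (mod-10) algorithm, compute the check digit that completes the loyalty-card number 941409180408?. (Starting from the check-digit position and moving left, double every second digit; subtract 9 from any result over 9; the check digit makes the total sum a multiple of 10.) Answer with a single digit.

2

Partial digits right→left: 8 0 4 0 8 1 9 0 4 1 4 9
Double every second digit counting from the check-digit position (so the 1st, 3rd, 5th, ... of the partial from the right).
  doubled (with −9 where >9): 7 8 7 9 8 8 → sum 47
  kept as-is: 0 0 1 0 1 9 → sum 11
Total = 47 + 11 = 58.
Check digit = (10 − (58 mod 10)) mod 10 = 2.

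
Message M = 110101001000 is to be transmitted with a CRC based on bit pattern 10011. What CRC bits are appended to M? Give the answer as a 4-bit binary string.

1011

Append 4 zeros: 1101010010000000. Divide by 10011 (XOR where the leading bit is 1):
  pos 0: 11010 XOR 10011 = 01001
  pos 1: 10011 XOR 10011 = 00000
  pos 8: 10000 XOR 10011 = 00011
  pos 11: 11000 XOR 10011 = 01011
Remainder (last 4 bits) = 1011. This is the CRC / FCS.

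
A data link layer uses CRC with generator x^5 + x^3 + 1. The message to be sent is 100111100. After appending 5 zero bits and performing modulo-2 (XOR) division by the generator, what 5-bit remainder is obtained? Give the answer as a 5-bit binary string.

Append 5 zeros: 10011110000000. Divide by 101001 (XOR where the leading bit is 1):
  pos 0: 100111 XOR 101001 = 001110
  pos 2: 111010 XOR 101001 = 010011
  pos 3: 100110 XOR 101001 = 001111
  pos 5: 111100 XOR 101001 = 010101
  pos 6: 101010 XOR 101001 = 000011
Remainder (last 5 bits) = 01100. This is the CRC / FCS.

01100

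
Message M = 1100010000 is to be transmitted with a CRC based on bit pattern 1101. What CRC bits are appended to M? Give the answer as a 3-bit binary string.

Append 3 zeros: 1100010000000. Divide by 1101 (XOR where the leading bit is 1):
  pos 0: 1100 XOR 1101 = 0001
  pos 3: 1010 XOR 1101 = 0111
  pos 4: 1110 XOR 1101 = 0011
  pos 6: 1100 XOR 1101 = 0001
  pos 9: 1000 XOR 1101 = 0101
Remainder (last 3 bits) = 101. This is the CRC / FCS.

101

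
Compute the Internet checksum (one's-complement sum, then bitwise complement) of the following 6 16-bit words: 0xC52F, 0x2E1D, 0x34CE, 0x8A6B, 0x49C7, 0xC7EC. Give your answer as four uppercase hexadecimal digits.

3BC5

One's-complement addition (fold any carry out of bit 15 back into bit 0):
  0xC52F + 0x2E1D = 0x0F34C
  0xF34C + 0x34CE = 0x1281A → wrap carry → 0x281B
  0x281B + 0x8A6B = 0x0B286
  0xB286 + 0x49C7 = 0x0FC4D
  0xFC4D + 0xC7EC = 0x1C439 → wrap carry → 0xC43A
One's-complement sum = 0xC43A.
Checksum = ~0xC43A & 0xFFFF = 0x3BC5.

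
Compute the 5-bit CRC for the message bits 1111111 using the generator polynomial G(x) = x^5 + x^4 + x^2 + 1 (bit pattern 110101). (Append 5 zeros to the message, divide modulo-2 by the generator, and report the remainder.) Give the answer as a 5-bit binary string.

00111

Append 5 zeros: 111111100000. Divide by 110101 (XOR where the leading bit is 1):
  pos 0: 111111 XOR 110101 = 001010
  pos 2: 101010 XOR 110101 = 011111
  pos 3: 111110 XOR 110101 = 001011
  pos 5: 101100 XOR 110101 = 011001
  pos 6: 110010 XOR 110101 = 000111
Remainder (last 5 bits) = 00111. This is the CRC / FCS.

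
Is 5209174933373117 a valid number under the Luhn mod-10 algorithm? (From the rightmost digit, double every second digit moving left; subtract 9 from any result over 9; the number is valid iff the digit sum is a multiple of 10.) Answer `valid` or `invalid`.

invalid

From the right, keep odd positions and double even positions (subtract 9 from any doubled value over 9):
  doubled (positions 2,4,...): 2 6 6 6 8 2 0 1 → sum 31
  kept (positions 1,3,...): 7 1 7 3 9 7 9 2 → sum 45
Total = 76.
76 mod 10 = 6, so the number is invalid.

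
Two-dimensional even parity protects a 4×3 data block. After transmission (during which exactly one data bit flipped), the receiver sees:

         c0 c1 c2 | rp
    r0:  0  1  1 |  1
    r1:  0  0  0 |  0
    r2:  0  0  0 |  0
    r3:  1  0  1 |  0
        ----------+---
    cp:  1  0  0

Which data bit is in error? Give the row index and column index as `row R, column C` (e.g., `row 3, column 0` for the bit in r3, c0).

Recompute each row's even parity and compare to rp:
  r0: data parity 0, sent rp 1 → mismatch
  r1: data parity 0, sent rp 0 → ok
  r2: data parity 0, sent rp 0 → ok
  r3: data parity 0, sent rp 0 → ok
Recompute each column's even parity and compare to cp:
  c0: data parity 1, sent cp 1 → ok
  c1: data parity 1, sent cp 0 → mismatch
  c2: data parity 0, sent cp 0 → ok
Exactly one row (r0) and one column (c1) fail → the flipped bit is at their intersection.

row 0, column 1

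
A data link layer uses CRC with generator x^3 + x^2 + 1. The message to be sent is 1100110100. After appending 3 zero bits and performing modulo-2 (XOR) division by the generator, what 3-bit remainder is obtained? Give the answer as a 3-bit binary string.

Append 3 zeros: 1100110100000. Divide by 1101 (XOR where the leading bit is 1):
  pos 0: 1100 XOR 1101 = 0001
  pos 3: 1110 XOR 1101 = 0011
  pos 5: 1110 XOR 1101 = 0011
  pos 7: 1100 XOR 1101 = 0001
Remainder (last 3 bits) = 100. This is the CRC / FCS.

100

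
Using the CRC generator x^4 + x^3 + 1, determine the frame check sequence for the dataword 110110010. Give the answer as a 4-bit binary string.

Append 4 zeros: 1101100100000. Divide by 11001 (XOR where the leading bit is 1):
  pos 0: 11011 XOR 11001 = 00010
  pos 3: 10001 XOR 11001 = 01000
  pos 4: 10000 XOR 11001 = 01001
  pos 5: 10010 XOR 11001 = 01011
  pos 6: 10110 XOR 11001 = 01111
  pos 7: 11110 XOR 11001 = 00111
Remainder (last 4 bits) = 1110. This is the CRC / FCS.

1110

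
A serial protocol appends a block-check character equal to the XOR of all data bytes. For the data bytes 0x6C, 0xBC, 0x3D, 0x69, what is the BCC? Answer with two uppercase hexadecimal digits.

84

XOR the bytes together:
  start with 0x6C
  0x6C ⊕ 0xBC = 0xD0
  0xD0 ⊕ 0x3D = 0xED
  0xED ⊕ 0x69 = 0x84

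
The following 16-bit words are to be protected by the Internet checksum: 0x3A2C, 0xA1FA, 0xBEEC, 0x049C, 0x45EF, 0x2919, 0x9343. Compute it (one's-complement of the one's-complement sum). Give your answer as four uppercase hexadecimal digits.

One's-complement addition (fold any carry out of bit 15 back into bit 0):
  0x3A2C + 0xA1FA = 0x0DC26
  0xDC26 + 0xBEEC = 0x19B12 → wrap carry → 0x9B13
  0x9B13 + 0x049C = 0x09FAF
  0x9FAF + 0x45EF = 0x0E59E
  0xE59E + 0x2919 = 0x10EB7 → wrap carry → 0x0EB8
  0x0EB8 + 0x9343 = 0x0A1FB
One's-complement sum = 0xA1FB.
Checksum = ~0xA1FB & 0xFFFF = 0x5E04.

5E04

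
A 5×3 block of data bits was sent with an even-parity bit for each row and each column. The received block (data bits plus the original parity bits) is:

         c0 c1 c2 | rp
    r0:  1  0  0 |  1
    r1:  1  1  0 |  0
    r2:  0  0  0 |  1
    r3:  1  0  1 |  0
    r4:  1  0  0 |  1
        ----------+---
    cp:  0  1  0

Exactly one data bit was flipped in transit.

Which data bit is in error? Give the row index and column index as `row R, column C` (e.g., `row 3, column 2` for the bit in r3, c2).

Recompute each row's even parity and compare to rp:
  r0: data parity 1, sent rp 1 → ok
  r1: data parity 0, sent rp 0 → ok
  r2: data parity 0, sent rp 1 → mismatch
  r3: data parity 0, sent rp 0 → ok
  r4: data parity 1, sent rp 1 → ok
Recompute each column's even parity and compare to cp:
  c0: data parity 0, sent cp 0 → ok
  c1: data parity 1, sent cp 1 → ok
  c2: data parity 1, sent cp 0 → mismatch
Exactly one row (r2) and one column (c2) fail → the flipped bit is at their intersection.

row 2, column 2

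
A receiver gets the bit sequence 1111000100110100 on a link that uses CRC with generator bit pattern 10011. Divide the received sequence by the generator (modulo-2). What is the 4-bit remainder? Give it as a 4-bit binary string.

1110

Modulo-2 division of 1111000100110100 by 10011:
  pos 0: 11110 XOR 10011 = 01101
  pos 1: 11010 XOR 10011 = 01001
  pos 2: 10010 XOR 10011 = 00001
  pos 6: 11001 XOR 10011 = 01010
  pos 7: 10101 XOR 10011 = 00110
  pos 9: 11001 XOR 10011 = 01010
  pos 10: 10100 XOR 10011 = 00111
Remainder = 1110 (nonzero — an error is detected).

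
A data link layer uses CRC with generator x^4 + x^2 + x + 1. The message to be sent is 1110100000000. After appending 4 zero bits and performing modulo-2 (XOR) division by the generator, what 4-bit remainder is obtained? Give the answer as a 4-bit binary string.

1001

Append 4 zeros: 11101000000000000. Divide by 10111 (XOR where the leading bit is 1):
  pos 0: 11101 XOR 10111 = 01010
  pos 1: 10100 XOR 10111 = 00011
  pos 4: 11000 XOR 10111 = 01111
  pos 5: 11110 XOR 10111 = 01001
  pos 6: 10010 XOR 10111 = 00101
  pos 8: 10100 XOR 10111 = 00011
  pos 11: 11000 XOR 10111 = 01111
  pos 12: 11110 XOR 10111 = 01001
Remainder (last 4 bits) = 1001. This is the CRC / FCS.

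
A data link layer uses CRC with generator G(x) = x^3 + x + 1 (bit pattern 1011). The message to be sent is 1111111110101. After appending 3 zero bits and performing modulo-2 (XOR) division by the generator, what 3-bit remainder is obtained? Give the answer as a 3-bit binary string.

111

Append 3 zeros: 1111111110101000. Divide by 1011 (XOR where the leading bit is 1):
  pos 0: 1111 XOR 1011 = 0100
  pos 1: 1001 XOR 1011 = 0010
  pos 3: 1011 XOR 1011 = 0000
  pos 7: 1101 XOR 1011 = 0110
  pos 8: 1100 XOR 1011 = 0111
  pos 9: 1111 XOR 1011 = 0100
  pos 10: 1000 XOR 1011 = 0011
  pos 12: 1100 XOR 1011 = 0111
Remainder (last 3 bits) = 111. This is the CRC / FCS.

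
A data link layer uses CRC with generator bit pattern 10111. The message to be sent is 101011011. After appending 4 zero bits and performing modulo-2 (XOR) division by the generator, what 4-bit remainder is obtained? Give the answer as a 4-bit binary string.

Append 4 zeros: 1010110110000. Divide by 10111 (XOR where the leading bit is 1):
  pos 0: 10101 XOR 10111 = 00010
  pos 3: 10101 XOR 10111 = 00010
  pos 6: 10100 XOR 10111 = 00011
Remainder (last 4 bits) = 1100. This is the CRC / FCS.

1100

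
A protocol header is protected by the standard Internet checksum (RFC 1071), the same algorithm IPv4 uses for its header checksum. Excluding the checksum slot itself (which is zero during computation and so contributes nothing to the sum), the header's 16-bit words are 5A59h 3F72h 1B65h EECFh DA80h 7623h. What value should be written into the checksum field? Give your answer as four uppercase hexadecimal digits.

0B5B

One's-complement addition (fold any carry out of bit 15 back into bit 0):
  0x5A59 + 0x3F72 = 0x099CB
  0x99CB + 0x1B65 = 0x0B530
  0xB530 + 0xEECF = 0x1A3FF → wrap carry → 0xA400
  0xA400 + 0xDA80 = 0x17E80 → wrap carry → 0x7E81
  0x7E81 + 0x7623 = 0x0F4A4
One's-complement sum = 0xF4A4.
Checksum = ~0xF4A4 & 0xFFFF = 0x0B5B.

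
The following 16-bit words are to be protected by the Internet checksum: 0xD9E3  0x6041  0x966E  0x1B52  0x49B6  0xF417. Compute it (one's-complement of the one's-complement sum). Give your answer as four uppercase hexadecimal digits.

One's-complement addition (fold any carry out of bit 15 back into bit 0):
  0xD9E3 + 0x6041 = 0x13A24 → wrap carry → 0x3A25
  0x3A25 + 0x966E = 0x0D093
  0xD093 + 0x1B52 = 0x0EBE5
  0xEBE5 + 0x49B6 = 0x1359B → wrap carry → 0x359C
  0x359C + 0xF417 = 0x129B3 → wrap carry → 0x29B4
One's-complement sum = 0x29B4.
Checksum = ~0x29B4 & 0xFFFF = 0xD64B.

D64B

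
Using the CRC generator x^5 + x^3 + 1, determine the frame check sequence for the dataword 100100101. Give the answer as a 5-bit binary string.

00010

Append 5 zeros: 10010010100000. Divide by 101001 (XOR where the leading bit is 1):
  pos 0: 100100 XOR 101001 = 001101
  pos 2: 110110 XOR 101001 = 011111
  pos 3: 111111 XOR 101001 = 010110
  pos 4: 101100 XOR 101001 = 000101
  pos 7: 101000 XOR 101001 = 000001
Remainder (last 5 bits) = 00010. This is the CRC / FCS.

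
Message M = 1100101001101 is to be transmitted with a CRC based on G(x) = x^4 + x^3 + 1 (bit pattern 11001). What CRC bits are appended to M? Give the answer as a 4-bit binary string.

Append 4 zeros: 11001010011010000. Divide by 11001 (XOR where the leading bit is 1):
  pos 0: 11001 XOR 11001 = 00000
  pos 6: 10011 XOR 11001 = 01010
  pos 7: 10100 XOR 11001 = 01101
  pos 8: 11011 XOR 11001 = 00010
  pos 11: 10000 XOR 11001 = 01001
  pos 12: 10010 XOR 11001 = 01011
Remainder (last 4 bits) = 1011. This is the CRC / FCS.

1011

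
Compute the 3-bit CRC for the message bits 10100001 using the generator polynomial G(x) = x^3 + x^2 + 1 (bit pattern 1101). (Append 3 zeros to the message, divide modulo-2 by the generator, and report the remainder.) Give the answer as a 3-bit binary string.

Append 3 zeros: 10100001000. Divide by 1101 (XOR where the leading bit is 1):
  pos 0: 1010 XOR 1101 = 0111
  pos 1: 1110 XOR 1101 = 0011
  pos 3: 1100 XOR 1101 = 0001
  pos 6: 1100 XOR 1101 = 0001
Remainder (last 3 bits) = 010. This is the CRC / FCS.

010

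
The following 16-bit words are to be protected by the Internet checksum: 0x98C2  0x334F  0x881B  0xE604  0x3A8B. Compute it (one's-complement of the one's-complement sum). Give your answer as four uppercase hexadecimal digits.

One's-complement addition (fold any carry out of bit 15 back into bit 0):
  0x98C2 + 0x334F = 0x0CC11
  0xCC11 + 0x881B = 0x1542C → wrap carry → 0x542D
  0x542D + 0xE604 = 0x13A31 → wrap carry → 0x3A32
  0x3A32 + 0x3A8B = 0x074BD
One's-complement sum = 0x74BD.
Checksum = ~0x74BD & 0xFFFF = 0x8B42.

8B42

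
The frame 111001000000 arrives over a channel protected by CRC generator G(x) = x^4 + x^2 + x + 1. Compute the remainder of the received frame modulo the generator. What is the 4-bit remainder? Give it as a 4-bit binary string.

0000

Modulo-2 division of 111001000000 by 10111:
  pos 0: 11100 XOR 10111 = 01011
  pos 1: 10111 XOR 10111 = 00000
Remainder = 0000 (zero — the frame passes the CRC check).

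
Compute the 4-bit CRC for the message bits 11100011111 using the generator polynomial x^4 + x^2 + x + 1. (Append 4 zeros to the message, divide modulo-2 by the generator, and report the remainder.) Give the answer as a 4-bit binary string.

0101

Append 4 zeros: 111000111110000. Divide by 10111 (XOR where the leading bit is 1):
  pos 0: 11100 XOR 10111 = 01011
  pos 1: 10110 XOR 10111 = 00001
  pos 5: 11111 XOR 10111 = 01000
  pos 6: 10001 XOR 10111 = 00110
  pos 8: 11000 XOR 10111 = 01111
  pos 9: 11110 XOR 10111 = 01001
  pos 10: 10010 XOR 10111 = 00101
Remainder (last 4 bits) = 0101. This is the CRC / FCS.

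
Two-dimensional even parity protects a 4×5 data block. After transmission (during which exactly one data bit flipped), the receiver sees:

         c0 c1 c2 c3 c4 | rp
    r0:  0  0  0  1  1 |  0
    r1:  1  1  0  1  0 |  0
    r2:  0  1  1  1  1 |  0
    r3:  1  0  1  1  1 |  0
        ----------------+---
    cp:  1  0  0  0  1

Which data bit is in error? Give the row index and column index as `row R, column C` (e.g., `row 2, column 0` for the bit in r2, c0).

Recompute each row's even parity and compare to rp:
  r0: data parity 0, sent rp 0 → ok
  r1: data parity 1, sent rp 0 → mismatch
  r2: data parity 0, sent rp 0 → ok
  r3: data parity 0, sent rp 0 → ok
Recompute each column's even parity and compare to cp:
  c0: data parity 0, sent cp 1 → mismatch
  c1: data parity 0, sent cp 0 → ok
  c2: data parity 0, sent cp 0 → ok
  c3: data parity 0, sent cp 0 → ok
  c4: data parity 1, sent cp 1 → ok
Exactly one row (r1) and one column (c0) fail → the flipped bit is at their intersection.

row 1, column 0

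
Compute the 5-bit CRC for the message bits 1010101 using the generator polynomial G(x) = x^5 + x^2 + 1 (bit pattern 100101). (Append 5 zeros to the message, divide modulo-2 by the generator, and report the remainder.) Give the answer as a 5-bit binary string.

01100

Append 5 zeros: 101010100000. Divide by 100101 (XOR where the leading bit is 1):
  pos 0: 101010 XOR 100101 = 001111
  pos 2: 111110 XOR 100101 = 011011
  pos 3: 110110 XOR 100101 = 010011
  pos 4: 100110 XOR 100101 = 000011
Remainder (last 5 bits) = 01100. This is the CRC / FCS.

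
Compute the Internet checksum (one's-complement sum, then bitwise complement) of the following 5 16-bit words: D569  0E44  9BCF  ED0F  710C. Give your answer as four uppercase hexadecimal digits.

One's-complement addition (fold any carry out of bit 15 back into bit 0):
  0xD569 + 0x0E44 = 0x0E3AD
  0xE3AD + 0x9BCF = 0x17F7C → wrap carry → 0x7F7D
  0x7F7D + 0xED0F = 0x16C8C → wrap carry → 0x6C8D
  0x6C8D + 0x710C = 0x0DD99
One's-complement sum = 0xDD99.
Checksum = ~0xDD99 & 0xFFFF = 0x2266.

2266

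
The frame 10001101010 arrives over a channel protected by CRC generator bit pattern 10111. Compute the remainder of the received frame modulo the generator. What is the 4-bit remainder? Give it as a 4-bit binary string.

Modulo-2 division of 10001101010 by 10111:
  pos 0: 10001 XOR 10111 = 00110
  pos 2: 11010 XOR 10111 = 01101
  pos 3: 11011 XOR 10111 = 01100
  pos 4: 11000 XOR 10111 = 01111
  pos 5: 11111 XOR 10111 = 01000
  pos 6: 10000 XOR 10111 = 00111
Remainder = 0111 (nonzero — an error is detected).

0111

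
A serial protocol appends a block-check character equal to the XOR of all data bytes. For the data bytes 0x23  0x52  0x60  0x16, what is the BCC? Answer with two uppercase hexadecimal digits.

XOR the bytes together:
  start with 0x23
  0x23 ⊕ 0x52 = 0x71
  0x71 ⊕ 0x60 = 0x11
  0x11 ⊕ 0x16 = 0x07

07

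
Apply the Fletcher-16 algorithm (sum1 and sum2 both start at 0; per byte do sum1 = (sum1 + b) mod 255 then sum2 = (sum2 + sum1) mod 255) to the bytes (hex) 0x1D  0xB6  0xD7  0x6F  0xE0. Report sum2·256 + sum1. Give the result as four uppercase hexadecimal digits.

Running sums (mod 255):
  after byte 0 (0x1D): sum1=29, sum2=29
  after byte 1 (0xB6): sum1=211, sum2=240
  after byte 2 (0xD7): sum1=171, sum2=156
  after byte 3 (0x6F): sum1=27, sum2=183
  after byte 4 (0xE0): sum1=251, sum2=179
Checksum = sum2·256 + sum1 = 179·256 + 251 = 46075 = 0xB3FB.

B3FB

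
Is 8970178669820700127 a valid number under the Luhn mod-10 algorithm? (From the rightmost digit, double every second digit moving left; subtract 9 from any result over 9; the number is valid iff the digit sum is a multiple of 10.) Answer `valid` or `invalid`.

From the right, keep odd positions and double even positions (subtract 9 from any doubled value over 9):
  doubled (positions 2,4,...): 4 0 5 4 9 3 5 0 9 → sum 39
  kept (positions 1,3,...): 7 1 0 0 8 6 8 1 7 8 → sum 46
Total = 85.
85 mod 10 = 5, so the number is invalid.

invalid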